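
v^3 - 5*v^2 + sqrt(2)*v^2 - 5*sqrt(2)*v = v*(v - 5)*(v + sqrt(2))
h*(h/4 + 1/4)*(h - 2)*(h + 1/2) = h^4/4 - h^3/8 - 5*h^2/8 - h/4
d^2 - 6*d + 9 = (d - 3)^2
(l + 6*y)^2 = l^2 + 12*l*y + 36*y^2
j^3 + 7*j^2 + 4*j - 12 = (j - 1)*(j + 2)*(j + 6)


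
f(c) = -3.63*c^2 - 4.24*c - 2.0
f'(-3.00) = 17.54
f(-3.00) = -21.95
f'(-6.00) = 39.32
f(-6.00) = -107.24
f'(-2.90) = 16.81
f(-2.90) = -20.23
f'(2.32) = -21.08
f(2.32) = -31.37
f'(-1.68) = 7.96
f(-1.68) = -5.12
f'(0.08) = -4.82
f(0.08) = -2.36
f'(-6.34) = 41.79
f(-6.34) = -121.03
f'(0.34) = -6.71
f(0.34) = -3.86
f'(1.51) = -15.20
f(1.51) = -16.68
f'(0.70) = -9.32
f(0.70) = -6.75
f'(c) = -7.26*c - 4.24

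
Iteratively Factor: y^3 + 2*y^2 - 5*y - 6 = (y + 3)*(y^2 - y - 2) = (y + 1)*(y + 3)*(y - 2)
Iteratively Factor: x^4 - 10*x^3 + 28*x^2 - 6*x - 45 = (x - 5)*(x^3 - 5*x^2 + 3*x + 9) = (x - 5)*(x - 3)*(x^2 - 2*x - 3) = (x - 5)*(x - 3)^2*(x + 1)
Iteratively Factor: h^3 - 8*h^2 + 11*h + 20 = (h - 4)*(h^2 - 4*h - 5) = (h - 4)*(h + 1)*(h - 5)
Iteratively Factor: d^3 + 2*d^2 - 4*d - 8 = (d + 2)*(d^2 - 4) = (d - 2)*(d + 2)*(d + 2)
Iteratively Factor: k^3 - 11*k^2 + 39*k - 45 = (k - 5)*(k^2 - 6*k + 9) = (k - 5)*(k - 3)*(k - 3)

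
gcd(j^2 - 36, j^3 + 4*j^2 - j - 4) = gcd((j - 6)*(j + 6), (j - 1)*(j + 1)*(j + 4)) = 1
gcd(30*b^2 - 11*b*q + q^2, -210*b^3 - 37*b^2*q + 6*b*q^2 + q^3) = -6*b + q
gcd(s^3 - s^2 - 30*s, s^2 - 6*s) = s^2 - 6*s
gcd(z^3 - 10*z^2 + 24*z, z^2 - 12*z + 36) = z - 6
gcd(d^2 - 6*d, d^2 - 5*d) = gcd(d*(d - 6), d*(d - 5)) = d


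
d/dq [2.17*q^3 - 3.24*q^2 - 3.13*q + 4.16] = 6.51*q^2 - 6.48*q - 3.13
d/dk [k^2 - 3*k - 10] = 2*k - 3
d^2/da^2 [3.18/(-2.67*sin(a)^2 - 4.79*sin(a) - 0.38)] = (90.679608*sin(a)^4 + 122.009922*sin(a)^3 - 75.962886*sin(a)^2 - 249.80808*sin(a) - 139.47162)/(2.67*sin(a)^2 + 4.79*sin(a) + 0.38)^3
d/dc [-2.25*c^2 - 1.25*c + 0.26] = -4.5*c - 1.25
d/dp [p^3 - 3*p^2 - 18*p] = 3*p^2 - 6*p - 18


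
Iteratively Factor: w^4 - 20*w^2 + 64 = (w + 4)*(w^3 - 4*w^2 - 4*w + 16) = (w + 2)*(w + 4)*(w^2 - 6*w + 8) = (w - 4)*(w + 2)*(w + 4)*(w - 2)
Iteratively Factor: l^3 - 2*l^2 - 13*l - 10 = (l + 1)*(l^2 - 3*l - 10) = (l - 5)*(l + 1)*(l + 2)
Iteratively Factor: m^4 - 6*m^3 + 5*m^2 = (m)*(m^3 - 6*m^2 + 5*m) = m*(m - 1)*(m^2 - 5*m) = m*(m - 5)*(m - 1)*(m)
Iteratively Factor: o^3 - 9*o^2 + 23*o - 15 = (o - 3)*(o^2 - 6*o + 5) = (o - 5)*(o - 3)*(o - 1)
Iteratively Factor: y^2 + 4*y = (y + 4)*(y)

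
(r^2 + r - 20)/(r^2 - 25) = (r - 4)/(r - 5)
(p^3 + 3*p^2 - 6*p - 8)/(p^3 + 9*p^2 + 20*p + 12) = (p^2 + 2*p - 8)/(p^2 + 8*p + 12)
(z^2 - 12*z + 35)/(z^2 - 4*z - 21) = (z - 5)/(z + 3)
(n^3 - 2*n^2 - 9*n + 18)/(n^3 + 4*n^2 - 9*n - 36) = (n - 2)/(n + 4)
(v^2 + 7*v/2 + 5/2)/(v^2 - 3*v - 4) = (v + 5/2)/(v - 4)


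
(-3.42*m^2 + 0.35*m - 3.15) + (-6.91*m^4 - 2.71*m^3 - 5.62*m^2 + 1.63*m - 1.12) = -6.91*m^4 - 2.71*m^3 - 9.04*m^2 + 1.98*m - 4.27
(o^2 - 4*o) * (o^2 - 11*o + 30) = o^4 - 15*o^3 + 74*o^2 - 120*o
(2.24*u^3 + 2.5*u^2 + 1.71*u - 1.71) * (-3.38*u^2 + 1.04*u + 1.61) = -7.5712*u^5 - 6.1204*u^4 + 0.426600000000001*u^3 + 11.5832*u^2 + 0.9747*u - 2.7531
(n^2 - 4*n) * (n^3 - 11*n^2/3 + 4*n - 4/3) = n^5 - 23*n^4/3 + 56*n^3/3 - 52*n^2/3 + 16*n/3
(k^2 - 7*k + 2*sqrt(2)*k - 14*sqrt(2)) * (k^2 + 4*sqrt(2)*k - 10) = k^4 - 7*k^3 + 6*sqrt(2)*k^3 - 42*sqrt(2)*k^2 + 6*k^2 - 42*k - 20*sqrt(2)*k + 140*sqrt(2)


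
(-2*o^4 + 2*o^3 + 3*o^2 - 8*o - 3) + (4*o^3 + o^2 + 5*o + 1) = -2*o^4 + 6*o^3 + 4*o^2 - 3*o - 2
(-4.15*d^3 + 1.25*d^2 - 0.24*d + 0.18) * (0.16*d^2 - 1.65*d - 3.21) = -0.664*d^5 + 7.0475*d^4 + 11.2206*d^3 - 3.5877*d^2 + 0.4734*d - 0.5778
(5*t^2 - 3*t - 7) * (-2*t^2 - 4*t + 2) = -10*t^4 - 14*t^3 + 36*t^2 + 22*t - 14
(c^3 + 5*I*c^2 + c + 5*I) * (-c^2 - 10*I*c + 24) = -c^5 - 15*I*c^4 + 73*c^3 + 105*I*c^2 + 74*c + 120*I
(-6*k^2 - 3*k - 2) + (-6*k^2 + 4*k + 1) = -12*k^2 + k - 1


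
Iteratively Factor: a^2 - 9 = (a + 3)*(a - 3)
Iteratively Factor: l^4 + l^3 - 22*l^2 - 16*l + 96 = (l + 3)*(l^3 - 2*l^2 - 16*l + 32) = (l + 3)*(l + 4)*(l^2 - 6*l + 8) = (l - 4)*(l + 3)*(l + 4)*(l - 2)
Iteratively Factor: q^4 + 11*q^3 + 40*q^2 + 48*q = (q + 4)*(q^3 + 7*q^2 + 12*q) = q*(q + 4)*(q^2 + 7*q + 12) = q*(q + 4)^2*(q + 3)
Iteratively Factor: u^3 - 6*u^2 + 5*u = (u)*(u^2 - 6*u + 5) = u*(u - 1)*(u - 5)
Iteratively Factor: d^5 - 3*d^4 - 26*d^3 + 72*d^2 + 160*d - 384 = (d - 4)*(d^4 + d^3 - 22*d^2 - 16*d + 96) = (d - 4)*(d - 2)*(d^3 + 3*d^2 - 16*d - 48) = (d - 4)^2*(d - 2)*(d^2 + 7*d + 12) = (d - 4)^2*(d - 2)*(d + 4)*(d + 3)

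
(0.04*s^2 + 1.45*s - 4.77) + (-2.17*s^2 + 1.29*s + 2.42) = -2.13*s^2 + 2.74*s - 2.35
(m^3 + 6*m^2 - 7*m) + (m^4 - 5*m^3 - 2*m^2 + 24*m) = m^4 - 4*m^3 + 4*m^2 + 17*m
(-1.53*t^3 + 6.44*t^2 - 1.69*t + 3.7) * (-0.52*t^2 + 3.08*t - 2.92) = 0.7956*t^5 - 8.0612*t^4 + 25.1816*t^3 - 25.934*t^2 + 16.3308*t - 10.804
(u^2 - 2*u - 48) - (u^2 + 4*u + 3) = -6*u - 51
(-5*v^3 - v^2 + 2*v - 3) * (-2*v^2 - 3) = 10*v^5 + 2*v^4 + 11*v^3 + 9*v^2 - 6*v + 9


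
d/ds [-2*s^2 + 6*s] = 6 - 4*s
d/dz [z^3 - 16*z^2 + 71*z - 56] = 3*z^2 - 32*z + 71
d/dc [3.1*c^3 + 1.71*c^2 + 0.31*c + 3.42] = 9.3*c^2 + 3.42*c + 0.31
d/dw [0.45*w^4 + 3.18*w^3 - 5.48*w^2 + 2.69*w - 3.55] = 1.8*w^3 + 9.54*w^2 - 10.96*w + 2.69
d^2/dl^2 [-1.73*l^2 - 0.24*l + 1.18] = -3.46000000000000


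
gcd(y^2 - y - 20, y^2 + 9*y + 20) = y + 4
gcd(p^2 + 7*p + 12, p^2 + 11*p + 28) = p + 4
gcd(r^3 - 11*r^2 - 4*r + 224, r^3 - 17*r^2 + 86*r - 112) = r^2 - 15*r + 56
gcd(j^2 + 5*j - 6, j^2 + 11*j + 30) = j + 6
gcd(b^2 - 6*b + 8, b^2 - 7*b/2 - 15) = 1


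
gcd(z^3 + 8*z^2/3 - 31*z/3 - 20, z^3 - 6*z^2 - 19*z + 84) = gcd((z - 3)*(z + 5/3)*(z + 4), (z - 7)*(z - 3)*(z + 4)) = z^2 + z - 12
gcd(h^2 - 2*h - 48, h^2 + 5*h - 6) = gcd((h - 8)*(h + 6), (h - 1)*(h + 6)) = h + 6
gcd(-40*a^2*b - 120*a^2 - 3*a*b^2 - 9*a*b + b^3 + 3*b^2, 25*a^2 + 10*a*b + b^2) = 5*a + b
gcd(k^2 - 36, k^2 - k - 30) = k - 6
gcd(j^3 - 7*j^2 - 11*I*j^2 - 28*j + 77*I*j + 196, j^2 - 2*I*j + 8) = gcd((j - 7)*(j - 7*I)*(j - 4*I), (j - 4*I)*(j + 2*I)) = j - 4*I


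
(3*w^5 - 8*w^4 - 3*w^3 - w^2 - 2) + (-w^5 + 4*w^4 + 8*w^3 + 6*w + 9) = 2*w^5 - 4*w^4 + 5*w^3 - w^2 + 6*w + 7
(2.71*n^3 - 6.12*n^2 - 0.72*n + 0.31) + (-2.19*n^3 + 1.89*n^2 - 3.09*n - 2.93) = 0.52*n^3 - 4.23*n^2 - 3.81*n - 2.62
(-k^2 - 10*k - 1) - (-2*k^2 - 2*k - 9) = k^2 - 8*k + 8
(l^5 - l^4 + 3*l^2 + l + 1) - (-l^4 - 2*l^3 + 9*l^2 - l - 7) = l^5 + 2*l^3 - 6*l^2 + 2*l + 8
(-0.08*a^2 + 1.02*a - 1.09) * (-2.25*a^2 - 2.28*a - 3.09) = 0.18*a^4 - 2.1126*a^3 + 0.3741*a^2 - 0.6666*a + 3.3681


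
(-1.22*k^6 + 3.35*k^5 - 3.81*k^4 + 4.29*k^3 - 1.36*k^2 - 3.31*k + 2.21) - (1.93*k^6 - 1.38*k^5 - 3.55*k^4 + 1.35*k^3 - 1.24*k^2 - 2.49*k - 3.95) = -3.15*k^6 + 4.73*k^5 - 0.26*k^4 + 2.94*k^3 - 0.12*k^2 - 0.82*k + 6.16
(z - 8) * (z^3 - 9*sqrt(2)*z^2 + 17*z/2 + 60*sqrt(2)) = z^4 - 9*sqrt(2)*z^3 - 8*z^3 + 17*z^2/2 + 72*sqrt(2)*z^2 - 68*z + 60*sqrt(2)*z - 480*sqrt(2)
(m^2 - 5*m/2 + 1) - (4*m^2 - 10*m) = -3*m^2 + 15*m/2 + 1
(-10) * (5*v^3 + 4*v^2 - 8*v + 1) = -50*v^3 - 40*v^2 + 80*v - 10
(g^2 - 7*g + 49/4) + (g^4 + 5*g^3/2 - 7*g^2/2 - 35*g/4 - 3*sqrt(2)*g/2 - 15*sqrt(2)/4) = g^4 + 5*g^3/2 - 5*g^2/2 - 63*g/4 - 3*sqrt(2)*g/2 - 15*sqrt(2)/4 + 49/4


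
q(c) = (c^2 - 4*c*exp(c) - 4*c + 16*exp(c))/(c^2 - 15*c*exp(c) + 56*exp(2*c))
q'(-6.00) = 0.10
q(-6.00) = 1.66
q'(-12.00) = 0.03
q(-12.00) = 1.33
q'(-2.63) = -0.20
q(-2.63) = 1.92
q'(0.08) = -0.32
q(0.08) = 0.26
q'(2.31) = -0.02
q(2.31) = 0.01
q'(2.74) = -0.01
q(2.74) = 0.01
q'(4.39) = -0.00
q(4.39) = -0.00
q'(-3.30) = 0.04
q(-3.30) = 1.97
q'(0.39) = -0.22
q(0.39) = 0.18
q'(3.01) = -0.01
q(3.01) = 0.00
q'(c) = (-4*c*exp(c) + 2*c + 12*exp(c) - 4)/(c^2 - 15*c*exp(c) + 56*exp(2*c)) + (c^2 - 4*c*exp(c) - 4*c + 16*exp(c))*(15*c*exp(c) - 2*c - 112*exp(2*c) + 15*exp(c))/(c^2 - 15*c*exp(c) + 56*exp(2*c))^2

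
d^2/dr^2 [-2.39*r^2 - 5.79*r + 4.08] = -4.78000000000000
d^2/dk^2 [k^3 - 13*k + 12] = 6*k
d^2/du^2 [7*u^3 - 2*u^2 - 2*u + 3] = 42*u - 4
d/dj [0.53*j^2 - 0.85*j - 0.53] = 1.06*j - 0.85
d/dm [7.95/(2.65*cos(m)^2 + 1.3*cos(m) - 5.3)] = (42.135*cos(m) + 10.335)*sin(m)/(2.65*cos(m)^2 + 1.3*cos(m) - 5.3)^2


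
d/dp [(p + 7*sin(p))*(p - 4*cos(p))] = (p + 7*sin(p))*(4*sin(p) + 1) + (p - 4*cos(p))*(7*cos(p) + 1)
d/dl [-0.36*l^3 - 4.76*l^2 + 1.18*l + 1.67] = -1.08*l^2 - 9.52*l + 1.18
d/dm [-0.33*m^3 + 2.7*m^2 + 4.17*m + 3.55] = -0.99*m^2 + 5.4*m + 4.17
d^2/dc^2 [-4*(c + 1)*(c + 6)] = -8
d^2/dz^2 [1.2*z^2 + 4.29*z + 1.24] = 2.40000000000000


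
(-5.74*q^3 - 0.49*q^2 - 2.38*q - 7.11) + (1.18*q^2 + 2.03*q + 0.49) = -5.74*q^3 + 0.69*q^2 - 0.35*q - 6.62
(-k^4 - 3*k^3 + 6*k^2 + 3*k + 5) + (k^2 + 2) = -k^4 - 3*k^3 + 7*k^2 + 3*k + 7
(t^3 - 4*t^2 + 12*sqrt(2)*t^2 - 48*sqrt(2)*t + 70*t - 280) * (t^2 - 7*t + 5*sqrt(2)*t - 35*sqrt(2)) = t^5 - 11*t^4 + 17*sqrt(2)*t^4 - 187*sqrt(2)*t^3 + 218*t^3 - 2090*t^2 + 826*sqrt(2)*t^2 - 3850*sqrt(2)*t + 5320*t + 9800*sqrt(2)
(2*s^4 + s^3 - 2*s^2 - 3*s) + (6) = 2*s^4 + s^3 - 2*s^2 - 3*s + 6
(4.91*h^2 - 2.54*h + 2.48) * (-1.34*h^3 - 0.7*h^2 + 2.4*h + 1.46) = -6.5794*h^5 - 0.0333999999999994*h^4 + 10.2388*h^3 - 0.6634*h^2 + 2.2436*h + 3.6208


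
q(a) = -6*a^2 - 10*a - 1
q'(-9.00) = 98.00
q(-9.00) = -397.00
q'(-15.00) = 170.00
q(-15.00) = -1201.00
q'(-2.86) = 24.32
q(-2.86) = -21.48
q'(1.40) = -26.80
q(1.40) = -26.76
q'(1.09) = -23.08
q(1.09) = -19.03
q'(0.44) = -15.28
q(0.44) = -6.56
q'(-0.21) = -7.48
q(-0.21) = 0.84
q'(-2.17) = 16.04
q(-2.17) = -7.55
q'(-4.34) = 42.08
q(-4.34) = -70.61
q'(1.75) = -31.00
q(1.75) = -36.88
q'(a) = -12*a - 10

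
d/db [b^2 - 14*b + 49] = 2*b - 14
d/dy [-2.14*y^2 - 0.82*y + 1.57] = -4.28*y - 0.82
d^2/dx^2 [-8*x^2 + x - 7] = -16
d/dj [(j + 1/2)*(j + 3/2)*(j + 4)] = 3*j^2 + 12*j + 35/4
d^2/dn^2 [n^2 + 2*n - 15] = 2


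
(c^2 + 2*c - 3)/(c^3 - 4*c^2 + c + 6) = (c^2 + 2*c - 3)/(c^3 - 4*c^2 + c + 6)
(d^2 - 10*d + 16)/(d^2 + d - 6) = (d - 8)/(d + 3)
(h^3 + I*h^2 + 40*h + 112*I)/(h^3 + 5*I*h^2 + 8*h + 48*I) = (h - 7*I)/(h - 3*I)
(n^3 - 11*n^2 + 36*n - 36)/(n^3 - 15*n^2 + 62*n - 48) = (n^2 - 5*n + 6)/(n^2 - 9*n + 8)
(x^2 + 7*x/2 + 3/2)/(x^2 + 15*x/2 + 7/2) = (x + 3)/(x + 7)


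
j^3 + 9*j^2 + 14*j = j*(j + 2)*(j + 7)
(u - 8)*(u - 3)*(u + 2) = u^3 - 9*u^2 + 2*u + 48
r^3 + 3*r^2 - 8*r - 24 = (r + 3)*(r - 2*sqrt(2))*(r + 2*sqrt(2))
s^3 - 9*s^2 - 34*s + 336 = (s - 8)*(s - 7)*(s + 6)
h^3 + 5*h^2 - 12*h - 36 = (h - 3)*(h + 2)*(h + 6)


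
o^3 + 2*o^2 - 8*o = o*(o - 2)*(o + 4)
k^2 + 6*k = k*(k + 6)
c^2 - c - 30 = (c - 6)*(c + 5)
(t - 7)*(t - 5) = t^2 - 12*t + 35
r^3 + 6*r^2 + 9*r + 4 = (r + 1)^2*(r + 4)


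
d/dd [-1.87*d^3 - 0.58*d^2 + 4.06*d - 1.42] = -5.61*d^2 - 1.16*d + 4.06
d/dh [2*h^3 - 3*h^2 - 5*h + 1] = 6*h^2 - 6*h - 5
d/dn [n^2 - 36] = 2*n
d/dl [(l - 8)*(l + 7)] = 2*l - 1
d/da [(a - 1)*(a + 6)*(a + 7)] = 3*a^2 + 24*a + 29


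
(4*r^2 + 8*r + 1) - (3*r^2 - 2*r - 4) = r^2 + 10*r + 5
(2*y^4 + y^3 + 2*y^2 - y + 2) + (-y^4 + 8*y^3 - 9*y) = y^4 + 9*y^3 + 2*y^2 - 10*y + 2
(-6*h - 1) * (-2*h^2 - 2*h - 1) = 12*h^3 + 14*h^2 + 8*h + 1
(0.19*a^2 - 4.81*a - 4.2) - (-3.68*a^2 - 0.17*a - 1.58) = 3.87*a^2 - 4.64*a - 2.62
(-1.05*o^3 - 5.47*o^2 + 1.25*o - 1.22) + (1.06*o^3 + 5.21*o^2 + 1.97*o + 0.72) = 0.01*o^3 - 0.26*o^2 + 3.22*o - 0.5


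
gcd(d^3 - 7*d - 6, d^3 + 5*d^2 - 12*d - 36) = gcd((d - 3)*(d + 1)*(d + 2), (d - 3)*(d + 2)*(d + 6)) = d^2 - d - 6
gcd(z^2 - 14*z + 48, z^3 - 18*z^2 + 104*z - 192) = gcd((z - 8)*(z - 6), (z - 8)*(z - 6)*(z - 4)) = z^2 - 14*z + 48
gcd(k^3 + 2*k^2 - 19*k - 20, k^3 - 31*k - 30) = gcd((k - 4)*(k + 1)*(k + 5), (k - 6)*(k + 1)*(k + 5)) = k^2 + 6*k + 5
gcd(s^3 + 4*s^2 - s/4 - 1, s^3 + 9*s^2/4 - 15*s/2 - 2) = s + 4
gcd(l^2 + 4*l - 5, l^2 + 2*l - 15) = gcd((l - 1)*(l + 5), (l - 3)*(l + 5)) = l + 5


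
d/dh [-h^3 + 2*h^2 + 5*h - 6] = -3*h^2 + 4*h + 5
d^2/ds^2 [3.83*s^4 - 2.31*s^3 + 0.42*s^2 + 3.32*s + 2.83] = 45.96*s^2 - 13.86*s + 0.84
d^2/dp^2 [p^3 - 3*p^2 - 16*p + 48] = 6*p - 6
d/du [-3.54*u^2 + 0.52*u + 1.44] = 0.52 - 7.08*u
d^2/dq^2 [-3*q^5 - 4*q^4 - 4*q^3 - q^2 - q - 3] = -60*q^3 - 48*q^2 - 24*q - 2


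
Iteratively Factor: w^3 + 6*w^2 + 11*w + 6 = (w + 3)*(w^2 + 3*w + 2) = (w + 1)*(w + 3)*(w + 2)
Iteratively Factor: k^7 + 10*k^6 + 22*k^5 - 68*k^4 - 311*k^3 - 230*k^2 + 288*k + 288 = (k + 1)*(k^6 + 9*k^5 + 13*k^4 - 81*k^3 - 230*k^2 + 288) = (k + 1)*(k + 4)*(k^5 + 5*k^4 - 7*k^3 - 53*k^2 - 18*k + 72) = (k - 1)*(k + 1)*(k + 4)*(k^4 + 6*k^3 - k^2 - 54*k - 72) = (k - 1)*(k + 1)*(k + 3)*(k + 4)*(k^3 + 3*k^2 - 10*k - 24) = (k - 1)*(k + 1)*(k + 2)*(k + 3)*(k + 4)*(k^2 + k - 12) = (k - 1)*(k + 1)*(k + 2)*(k + 3)*(k + 4)^2*(k - 3)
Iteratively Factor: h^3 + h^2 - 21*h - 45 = (h - 5)*(h^2 + 6*h + 9) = (h - 5)*(h + 3)*(h + 3)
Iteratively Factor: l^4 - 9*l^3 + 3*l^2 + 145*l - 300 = (l + 4)*(l^3 - 13*l^2 + 55*l - 75) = (l - 5)*(l + 4)*(l^2 - 8*l + 15) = (l - 5)*(l - 3)*(l + 4)*(l - 5)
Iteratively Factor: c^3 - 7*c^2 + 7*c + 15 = (c + 1)*(c^2 - 8*c + 15) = (c - 3)*(c + 1)*(c - 5)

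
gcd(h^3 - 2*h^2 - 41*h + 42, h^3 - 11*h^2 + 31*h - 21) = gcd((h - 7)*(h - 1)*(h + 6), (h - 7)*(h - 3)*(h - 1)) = h^2 - 8*h + 7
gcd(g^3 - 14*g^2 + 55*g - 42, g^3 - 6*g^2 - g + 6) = g^2 - 7*g + 6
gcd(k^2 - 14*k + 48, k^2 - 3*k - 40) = k - 8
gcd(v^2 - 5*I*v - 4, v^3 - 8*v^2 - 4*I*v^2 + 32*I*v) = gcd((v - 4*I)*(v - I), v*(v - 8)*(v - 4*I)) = v - 4*I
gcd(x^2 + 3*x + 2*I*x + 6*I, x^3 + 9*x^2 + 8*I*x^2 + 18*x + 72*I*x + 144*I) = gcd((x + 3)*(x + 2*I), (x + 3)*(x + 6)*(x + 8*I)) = x + 3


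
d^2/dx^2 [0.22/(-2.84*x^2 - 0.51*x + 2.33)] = (3.548864*x^2 + 0.637296*x - 0.22*(5.68*x + 0.51)*(11.36*x + 1.02) - 2.911568)/(2.84*x^2 + 0.51*x - 2.33)^3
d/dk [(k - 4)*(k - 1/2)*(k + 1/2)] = 3*k^2 - 8*k - 1/4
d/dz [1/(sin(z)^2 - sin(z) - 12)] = (1 - 2*sin(z))*cos(z)/(sin(z) + cos(z)^2 + 11)^2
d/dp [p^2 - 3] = 2*p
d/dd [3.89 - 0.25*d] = -0.250000000000000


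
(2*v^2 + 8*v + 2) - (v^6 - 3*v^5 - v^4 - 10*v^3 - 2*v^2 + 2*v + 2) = -v^6 + 3*v^5 + v^4 + 10*v^3 + 4*v^2 + 6*v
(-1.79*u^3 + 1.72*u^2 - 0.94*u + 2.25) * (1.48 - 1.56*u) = 2.7924*u^4 - 5.3324*u^3 + 4.012*u^2 - 4.9012*u + 3.33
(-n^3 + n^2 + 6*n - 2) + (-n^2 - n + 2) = -n^3 + 5*n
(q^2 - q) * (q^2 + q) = q^4 - q^2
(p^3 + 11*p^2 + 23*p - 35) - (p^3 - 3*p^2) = 14*p^2 + 23*p - 35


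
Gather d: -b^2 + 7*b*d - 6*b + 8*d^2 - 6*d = -b^2 - 6*b + 8*d^2 + d*(7*b - 6)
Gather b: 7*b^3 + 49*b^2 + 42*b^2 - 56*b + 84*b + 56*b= 7*b^3 + 91*b^2 + 84*b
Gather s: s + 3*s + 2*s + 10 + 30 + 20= 6*s + 60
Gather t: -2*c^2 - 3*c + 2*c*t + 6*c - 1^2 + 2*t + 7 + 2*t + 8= -2*c^2 + 3*c + t*(2*c + 4) + 14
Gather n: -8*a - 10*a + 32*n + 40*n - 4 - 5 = -18*a + 72*n - 9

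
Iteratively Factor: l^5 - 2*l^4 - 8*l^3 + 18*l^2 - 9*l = (l - 3)*(l^4 + l^3 - 5*l^2 + 3*l) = l*(l - 3)*(l^3 + l^2 - 5*l + 3) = l*(l - 3)*(l - 1)*(l^2 + 2*l - 3) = l*(l - 3)*(l - 1)*(l + 3)*(l - 1)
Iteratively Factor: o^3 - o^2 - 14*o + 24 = (o - 3)*(o^2 + 2*o - 8) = (o - 3)*(o + 4)*(o - 2)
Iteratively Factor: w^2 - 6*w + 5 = (w - 1)*(w - 5)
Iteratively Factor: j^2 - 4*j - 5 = (j + 1)*(j - 5)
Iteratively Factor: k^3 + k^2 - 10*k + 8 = (k - 1)*(k^2 + 2*k - 8) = (k - 1)*(k + 4)*(k - 2)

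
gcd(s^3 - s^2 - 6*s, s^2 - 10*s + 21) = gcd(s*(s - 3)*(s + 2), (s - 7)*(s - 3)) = s - 3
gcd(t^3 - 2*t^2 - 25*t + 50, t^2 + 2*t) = 1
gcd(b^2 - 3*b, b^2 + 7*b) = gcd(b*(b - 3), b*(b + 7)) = b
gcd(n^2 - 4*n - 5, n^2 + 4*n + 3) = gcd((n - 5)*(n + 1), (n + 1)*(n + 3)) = n + 1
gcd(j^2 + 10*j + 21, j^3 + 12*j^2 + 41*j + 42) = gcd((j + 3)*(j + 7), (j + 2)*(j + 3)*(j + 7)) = j^2 + 10*j + 21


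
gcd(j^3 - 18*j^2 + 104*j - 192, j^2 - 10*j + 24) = j^2 - 10*j + 24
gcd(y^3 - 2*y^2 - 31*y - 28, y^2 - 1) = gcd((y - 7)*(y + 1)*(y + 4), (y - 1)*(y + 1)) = y + 1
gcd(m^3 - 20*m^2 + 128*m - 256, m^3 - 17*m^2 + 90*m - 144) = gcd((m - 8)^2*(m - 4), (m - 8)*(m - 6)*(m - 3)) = m - 8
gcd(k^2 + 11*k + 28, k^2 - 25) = 1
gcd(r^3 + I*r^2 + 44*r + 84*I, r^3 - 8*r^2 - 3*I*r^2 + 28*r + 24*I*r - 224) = r - 7*I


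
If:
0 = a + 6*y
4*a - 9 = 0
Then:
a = 9/4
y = -3/8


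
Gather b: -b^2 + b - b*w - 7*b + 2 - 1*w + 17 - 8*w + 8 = -b^2 + b*(-w - 6) - 9*w + 27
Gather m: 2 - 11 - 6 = -15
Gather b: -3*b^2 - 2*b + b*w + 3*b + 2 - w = -3*b^2 + b*(w + 1) - w + 2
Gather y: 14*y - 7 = 14*y - 7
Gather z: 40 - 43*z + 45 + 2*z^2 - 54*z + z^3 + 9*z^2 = z^3 + 11*z^2 - 97*z + 85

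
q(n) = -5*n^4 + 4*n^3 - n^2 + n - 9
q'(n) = -20*n^3 + 12*n^2 - 2*n + 1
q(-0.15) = -9.19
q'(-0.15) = 1.64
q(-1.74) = -80.67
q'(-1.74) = 146.17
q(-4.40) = -2247.54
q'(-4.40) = 1945.80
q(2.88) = -262.85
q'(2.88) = -382.98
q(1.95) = -53.49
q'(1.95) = -105.57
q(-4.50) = -2448.56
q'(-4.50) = 2075.50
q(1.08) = -10.85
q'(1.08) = -12.36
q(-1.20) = -28.92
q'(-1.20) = 55.24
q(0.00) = -9.00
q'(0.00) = 1.00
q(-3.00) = -534.00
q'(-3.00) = 655.00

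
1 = 1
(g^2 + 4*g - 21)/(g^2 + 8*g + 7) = (g - 3)/(g + 1)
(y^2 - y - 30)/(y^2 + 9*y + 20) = (y - 6)/(y + 4)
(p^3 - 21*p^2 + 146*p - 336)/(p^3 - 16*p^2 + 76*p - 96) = (p - 7)/(p - 2)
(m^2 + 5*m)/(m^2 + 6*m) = (m + 5)/(m + 6)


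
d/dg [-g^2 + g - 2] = 1 - 2*g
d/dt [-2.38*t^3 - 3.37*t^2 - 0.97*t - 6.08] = -7.14*t^2 - 6.74*t - 0.97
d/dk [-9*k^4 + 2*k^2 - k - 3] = -36*k^3 + 4*k - 1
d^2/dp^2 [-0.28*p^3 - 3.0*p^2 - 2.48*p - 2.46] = -1.68*p - 6.0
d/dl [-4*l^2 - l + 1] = -8*l - 1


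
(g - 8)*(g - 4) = g^2 - 12*g + 32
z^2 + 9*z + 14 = (z + 2)*(z + 7)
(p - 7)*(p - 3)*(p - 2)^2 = p^4 - 14*p^3 + 65*p^2 - 124*p + 84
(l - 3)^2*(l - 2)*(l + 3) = l^4 - 5*l^3 - 3*l^2 + 45*l - 54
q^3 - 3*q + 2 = (q - 1)^2*(q + 2)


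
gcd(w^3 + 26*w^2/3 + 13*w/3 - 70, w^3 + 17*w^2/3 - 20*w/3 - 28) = w^2 + 11*w/3 - 14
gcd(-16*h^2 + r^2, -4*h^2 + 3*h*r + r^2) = 4*h + r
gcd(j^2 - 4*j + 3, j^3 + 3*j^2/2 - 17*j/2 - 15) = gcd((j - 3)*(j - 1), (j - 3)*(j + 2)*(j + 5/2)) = j - 3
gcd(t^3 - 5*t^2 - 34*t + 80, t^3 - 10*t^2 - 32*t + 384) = t - 8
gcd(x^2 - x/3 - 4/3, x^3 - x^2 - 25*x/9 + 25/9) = 1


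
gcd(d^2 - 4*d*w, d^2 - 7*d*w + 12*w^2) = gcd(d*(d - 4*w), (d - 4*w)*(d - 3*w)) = -d + 4*w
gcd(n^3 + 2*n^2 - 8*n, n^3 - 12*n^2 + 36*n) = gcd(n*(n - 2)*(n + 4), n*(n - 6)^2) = n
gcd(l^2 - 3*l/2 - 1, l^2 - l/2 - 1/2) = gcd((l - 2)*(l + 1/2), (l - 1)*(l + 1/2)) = l + 1/2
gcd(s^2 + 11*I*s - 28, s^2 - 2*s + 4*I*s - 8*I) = s + 4*I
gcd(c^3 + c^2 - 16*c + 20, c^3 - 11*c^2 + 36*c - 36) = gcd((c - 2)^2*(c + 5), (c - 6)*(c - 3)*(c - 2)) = c - 2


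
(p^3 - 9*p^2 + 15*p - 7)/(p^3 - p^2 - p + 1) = (p - 7)/(p + 1)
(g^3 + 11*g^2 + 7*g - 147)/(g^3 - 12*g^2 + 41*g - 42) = (g^2 + 14*g + 49)/(g^2 - 9*g + 14)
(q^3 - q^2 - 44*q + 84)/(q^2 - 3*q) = (q^3 - q^2 - 44*q + 84)/(q*(q - 3))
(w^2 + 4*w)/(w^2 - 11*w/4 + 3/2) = 4*w*(w + 4)/(4*w^2 - 11*w + 6)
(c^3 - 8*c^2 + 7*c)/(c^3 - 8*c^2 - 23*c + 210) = c*(c - 1)/(c^2 - c - 30)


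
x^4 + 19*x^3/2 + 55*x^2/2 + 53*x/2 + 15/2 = (x + 1/2)*(x + 1)*(x + 3)*(x + 5)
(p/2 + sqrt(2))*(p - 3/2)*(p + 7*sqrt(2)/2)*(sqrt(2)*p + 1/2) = sqrt(2)*p^4/2 - 3*sqrt(2)*p^3/4 + 23*p^3/4 - 69*p^2/8 + 67*sqrt(2)*p^2/8 - 201*sqrt(2)*p/16 + 7*p/2 - 21/4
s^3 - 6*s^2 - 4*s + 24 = (s - 6)*(s - 2)*(s + 2)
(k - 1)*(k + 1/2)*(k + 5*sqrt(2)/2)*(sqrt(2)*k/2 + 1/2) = sqrt(2)*k^4/2 - sqrt(2)*k^3/4 + 3*k^3 - 3*k^2/2 + sqrt(2)*k^2 - 3*k/2 - 5*sqrt(2)*k/8 - 5*sqrt(2)/8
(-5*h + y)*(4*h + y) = -20*h^2 - h*y + y^2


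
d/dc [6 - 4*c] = -4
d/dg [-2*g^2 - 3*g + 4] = -4*g - 3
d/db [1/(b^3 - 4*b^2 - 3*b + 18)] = (-3*b^2 + 8*b + 3)/(b^3 - 4*b^2 - 3*b + 18)^2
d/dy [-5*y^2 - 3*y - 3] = -10*y - 3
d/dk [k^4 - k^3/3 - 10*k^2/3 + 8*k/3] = 4*k^3 - k^2 - 20*k/3 + 8/3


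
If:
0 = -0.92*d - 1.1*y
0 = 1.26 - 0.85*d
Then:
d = 1.48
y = -1.24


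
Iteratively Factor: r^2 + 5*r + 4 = (r + 1)*(r + 4)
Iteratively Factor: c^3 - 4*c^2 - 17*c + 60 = (c - 3)*(c^2 - c - 20) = (c - 5)*(c - 3)*(c + 4)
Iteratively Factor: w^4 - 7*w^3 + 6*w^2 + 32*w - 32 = (w - 1)*(w^3 - 6*w^2 + 32) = (w - 4)*(w - 1)*(w^2 - 2*w - 8) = (w - 4)*(w - 1)*(w + 2)*(w - 4)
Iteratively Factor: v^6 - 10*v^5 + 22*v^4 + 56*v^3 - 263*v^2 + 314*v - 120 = (v - 1)*(v^5 - 9*v^4 + 13*v^3 + 69*v^2 - 194*v + 120) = (v - 5)*(v - 1)*(v^4 - 4*v^3 - 7*v^2 + 34*v - 24) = (v - 5)*(v - 1)^2*(v^3 - 3*v^2 - 10*v + 24) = (v - 5)*(v - 2)*(v - 1)^2*(v^2 - v - 12) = (v - 5)*(v - 2)*(v - 1)^2*(v + 3)*(v - 4)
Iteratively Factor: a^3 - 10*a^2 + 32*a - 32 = (a - 4)*(a^2 - 6*a + 8) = (a - 4)^2*(a - 2)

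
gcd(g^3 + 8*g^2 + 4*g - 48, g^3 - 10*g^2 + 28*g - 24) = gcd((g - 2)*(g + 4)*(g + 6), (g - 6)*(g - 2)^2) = g - 2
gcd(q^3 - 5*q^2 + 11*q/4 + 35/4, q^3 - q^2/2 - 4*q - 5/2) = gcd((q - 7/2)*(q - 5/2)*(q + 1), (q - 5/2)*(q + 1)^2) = q^2 - 3*q/2 - 5/2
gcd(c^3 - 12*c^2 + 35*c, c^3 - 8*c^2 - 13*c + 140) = c^2 - 12*c + 35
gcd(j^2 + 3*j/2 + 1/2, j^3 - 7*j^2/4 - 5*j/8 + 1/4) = j + 1/2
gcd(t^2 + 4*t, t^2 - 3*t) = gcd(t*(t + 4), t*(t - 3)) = t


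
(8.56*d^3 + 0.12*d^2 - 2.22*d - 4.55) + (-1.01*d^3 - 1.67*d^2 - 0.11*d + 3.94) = 7.55*d^3 - 1.55*d^2 - 2.33*d - 0.61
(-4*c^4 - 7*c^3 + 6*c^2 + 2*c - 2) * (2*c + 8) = -8*c^5 - 46*c^4 - 44*c^3 + 52*c^2 + 12*c - 16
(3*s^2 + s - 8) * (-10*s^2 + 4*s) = -30*s^4 + 2*s^3 + 84*s^2 - 32*s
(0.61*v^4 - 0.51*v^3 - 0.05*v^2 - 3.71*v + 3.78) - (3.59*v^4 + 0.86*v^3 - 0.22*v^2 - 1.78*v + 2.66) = -2.98*v^4 - 1.37*v^3 + 0.17*v^2 - 1.93*v + 1.12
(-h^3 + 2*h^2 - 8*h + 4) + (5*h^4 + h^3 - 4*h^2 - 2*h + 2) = 5*h^4 - 2*h^2 - 10*h + 6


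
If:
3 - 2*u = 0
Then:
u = 3/2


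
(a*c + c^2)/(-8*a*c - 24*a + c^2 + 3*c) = c*(-a - c)/(8*a*c + 24*a - c^2 - 3*c)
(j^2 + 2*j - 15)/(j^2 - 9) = (j + 5)/(j + 3)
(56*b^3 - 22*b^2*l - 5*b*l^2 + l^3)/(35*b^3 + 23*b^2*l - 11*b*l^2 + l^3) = (8*b^2 - 2*b*l - l^2)/(5*b^2 + 4*b*l - l^2)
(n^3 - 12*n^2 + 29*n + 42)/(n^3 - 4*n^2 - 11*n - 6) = (n - 7)/(n + 1)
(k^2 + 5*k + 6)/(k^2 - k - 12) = (k + 2)/(k - 4)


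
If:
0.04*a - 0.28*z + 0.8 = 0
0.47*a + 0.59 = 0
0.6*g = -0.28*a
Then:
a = -1.26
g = 0.59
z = 2.68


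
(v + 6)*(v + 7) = v^2 + 13*v + 42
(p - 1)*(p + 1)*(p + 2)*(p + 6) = p^4 + 8*p^3 + 11*p^2 - 8*p - 12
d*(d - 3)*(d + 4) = d^3 + d^2 - 12*d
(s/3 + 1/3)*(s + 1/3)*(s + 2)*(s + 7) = s^4/3 + 31*s^3/9 + 79*s^2/9 + 65*s/9 + 14/9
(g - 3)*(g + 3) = g^2 - 9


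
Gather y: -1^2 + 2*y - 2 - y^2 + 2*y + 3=-y^2 + 4*y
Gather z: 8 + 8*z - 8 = 8*z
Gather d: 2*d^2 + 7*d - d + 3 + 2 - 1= 2*d^2 + 6*d + 4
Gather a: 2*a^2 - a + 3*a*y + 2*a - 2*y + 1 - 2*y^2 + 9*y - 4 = 2*a^2 + a*(3*y + 1) - 2*y^2 + 7*y - 3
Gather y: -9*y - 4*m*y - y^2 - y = -y^2 + y*(-4*m - 10)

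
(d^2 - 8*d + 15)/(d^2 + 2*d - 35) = (d - 3)/(d + 7)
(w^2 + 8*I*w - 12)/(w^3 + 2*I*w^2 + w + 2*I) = (w + 6*I)/(w^2 + 1)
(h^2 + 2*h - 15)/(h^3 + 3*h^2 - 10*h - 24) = (h + 5)/(h^2 + 6*h + 8)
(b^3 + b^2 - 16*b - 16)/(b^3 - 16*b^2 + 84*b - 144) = (b^2 + 5*b + 4)/(b^2 - 12*b + 36)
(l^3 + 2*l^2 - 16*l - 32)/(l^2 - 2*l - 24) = (l^2 - 2*l - 8)/(l - 6)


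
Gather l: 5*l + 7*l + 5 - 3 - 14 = 12*l - 12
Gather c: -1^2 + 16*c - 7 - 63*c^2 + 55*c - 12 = -63*c^2 + 71*c - 20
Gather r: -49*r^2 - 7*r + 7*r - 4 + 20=16 - 49*r^2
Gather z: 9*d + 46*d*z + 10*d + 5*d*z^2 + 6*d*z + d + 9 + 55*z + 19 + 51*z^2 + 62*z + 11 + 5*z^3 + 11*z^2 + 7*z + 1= 20*d + 5*z^3 + z^2*(5*d + 62) + z*(52*d + 124) + 40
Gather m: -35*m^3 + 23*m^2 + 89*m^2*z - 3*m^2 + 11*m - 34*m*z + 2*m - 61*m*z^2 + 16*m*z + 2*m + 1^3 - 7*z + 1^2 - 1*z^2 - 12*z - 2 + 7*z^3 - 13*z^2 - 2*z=-35*m^3 + m^2*(89*z + 20) + m*(-61*z^2 - 18*z + 15) + 7*z^3 - 14*z^2 - 21*z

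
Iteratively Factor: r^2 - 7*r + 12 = (r - 3)*(r - 4)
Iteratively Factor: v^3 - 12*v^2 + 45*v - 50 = (v - 2)*(v^2 - 10*v + 25) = (v - 5)*(v - 2)*(v - 5)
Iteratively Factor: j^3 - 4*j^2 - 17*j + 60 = (j - 5)*(j^2 + j - 12) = (j - 5)*(j - 3)*(j + 4)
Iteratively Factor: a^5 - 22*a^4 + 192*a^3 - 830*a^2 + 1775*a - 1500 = (a - 3)*(a^4 - 19*a^3 + 135*a^2 - 425*a + 500) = (a - 4)*(a - 3)*(a^3 - 15*a^2 + 75*a - 125) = (a - 5)*(a - 4)*(a - 3)*(a^2 - 10*a + 25) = (a - 5)^2*(a - 4)*(a - 3)*(a - 5)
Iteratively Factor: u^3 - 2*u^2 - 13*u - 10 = (u - 5)*(u^2 + 3*u + 2) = (u - 5)*(u + 1)*(u + 2)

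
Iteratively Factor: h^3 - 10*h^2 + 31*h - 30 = (h - 3)*(h^2 - 7*h + 10) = (h - 5)*(h - 3)*(h - 2)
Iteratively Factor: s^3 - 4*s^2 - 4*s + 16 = (s - 4)*(s^2 - 4) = (s - 4)*(s + 2)*(s - 2)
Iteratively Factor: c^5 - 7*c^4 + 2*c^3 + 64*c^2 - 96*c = (c)*(c^4 - 7*c^3 + 2*c^2 + 64*c - 96) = c*(c - 4)*(c^3 - 3*c^2 - 10*c + 24) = c*(c - 4)*(c + 3)*(c^2 - 6*c + 8) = c*(c - 4)^2*(c + 3)*(c - 2)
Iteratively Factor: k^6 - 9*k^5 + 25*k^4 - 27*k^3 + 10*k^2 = (k)*(k^5 - 9*k^4 + 25*k^3 - 27*k^2 + 10*k) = k*(k - 5)*(k^4 - 4*k^3 + 5*k^2 - 2*k) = k*(k - 5)*(k - 1)*(k^3 - 3*k^2 + 2*k) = k*(k - 5)*(k - 1)^2*(k^2 - 2*k) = k*(k - 5)*(k - 2)*(k - 1)^2*(k)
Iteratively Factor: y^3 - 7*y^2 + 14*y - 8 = (y - 2)*(y^2 - 5*y + 4) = (y - 4)*(y - 2)*(y - 1)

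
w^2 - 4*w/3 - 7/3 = (w - 7/3)*(w + 1)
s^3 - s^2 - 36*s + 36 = (s - 6)*(s - 1)*(s + 6)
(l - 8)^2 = l^2 - 16*l + 64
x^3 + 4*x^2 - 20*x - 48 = (x - 4)*(x + 2)*(x + 6)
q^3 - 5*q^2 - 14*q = q*(q - 7)*(q + 2)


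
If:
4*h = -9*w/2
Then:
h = -9*w/8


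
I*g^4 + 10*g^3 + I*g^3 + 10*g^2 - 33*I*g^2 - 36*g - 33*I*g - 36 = (g - 4*I)*(g - 3*I)^2*(I*g + I)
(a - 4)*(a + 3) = a^2 - a - 12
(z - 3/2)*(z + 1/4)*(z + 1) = z^3 - z^2/4 - 13*z/8 - 3/8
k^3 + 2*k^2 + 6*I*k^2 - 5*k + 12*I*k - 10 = (k + 2)*(k + I)*(k + 5*I)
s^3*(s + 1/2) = s^4 + s^3/2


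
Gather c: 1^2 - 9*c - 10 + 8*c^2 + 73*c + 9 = 8*c^2 + 64*c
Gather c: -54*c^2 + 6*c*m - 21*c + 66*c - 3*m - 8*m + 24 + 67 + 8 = -54*c^2 + c*(6*m + 45) - 11*m + 99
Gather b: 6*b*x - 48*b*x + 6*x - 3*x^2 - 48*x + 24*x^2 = -42*b*x + 21*x^2 - 42*x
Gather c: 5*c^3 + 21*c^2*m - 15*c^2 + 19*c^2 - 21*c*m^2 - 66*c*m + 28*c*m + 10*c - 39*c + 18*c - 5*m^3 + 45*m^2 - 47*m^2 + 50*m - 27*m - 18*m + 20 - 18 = 5*c^3 + c^2*(21*m + 4) + c*(-21*m^2 - 38*m - 11) - 5*m^3 - 2*m^2 + 5*m + 2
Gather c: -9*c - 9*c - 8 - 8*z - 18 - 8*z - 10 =-18*c - 16*z - 36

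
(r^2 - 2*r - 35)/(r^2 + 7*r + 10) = (r - 7)/(r + 2)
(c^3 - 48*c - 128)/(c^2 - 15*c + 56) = (c^2 + 8*c + 16)/(c - 7)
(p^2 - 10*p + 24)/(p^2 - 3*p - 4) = (p - 6)/(p + 1)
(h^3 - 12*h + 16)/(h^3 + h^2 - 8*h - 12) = (h^3 - 12*h + 16)/(h^3 + h^2 - 8*h - 12)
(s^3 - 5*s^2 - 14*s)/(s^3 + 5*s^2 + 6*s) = (s - 7)/(s + 3)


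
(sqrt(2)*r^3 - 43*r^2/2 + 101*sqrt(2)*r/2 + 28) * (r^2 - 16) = sqrt(2)*r^5 - 43*r^4/2 + 69*sqrt(2)*r^3/2 + 372*r^2 - 808*sqrt(2)*r - 448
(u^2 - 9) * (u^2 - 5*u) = u^4 - 5*u^3 - 9*u^2 + 45*u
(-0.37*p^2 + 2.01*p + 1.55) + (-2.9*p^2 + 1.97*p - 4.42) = -3.27*p^2 + 3.98*p - 2.87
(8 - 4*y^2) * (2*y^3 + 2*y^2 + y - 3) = -8*y^5 - 8*y^4 + 12*y^3 + 28*y^2 + 8*y - 24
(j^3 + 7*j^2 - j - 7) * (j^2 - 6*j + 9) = j^5 + j^4 - 34*j^3 + 62*j^2 + 33*j - 63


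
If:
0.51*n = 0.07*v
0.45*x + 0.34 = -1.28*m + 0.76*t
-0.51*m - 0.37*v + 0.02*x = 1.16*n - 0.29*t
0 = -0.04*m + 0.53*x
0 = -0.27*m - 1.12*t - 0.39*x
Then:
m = -0.22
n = 0.03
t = 0.06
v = 0.25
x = -0.02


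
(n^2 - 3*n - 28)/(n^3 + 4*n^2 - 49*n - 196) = 1/(n + 7)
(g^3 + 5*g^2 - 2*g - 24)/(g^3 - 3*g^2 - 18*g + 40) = (g + 3)/(g - 5)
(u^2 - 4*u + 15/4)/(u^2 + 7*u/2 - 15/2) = (u - 5/2)/(u + 5)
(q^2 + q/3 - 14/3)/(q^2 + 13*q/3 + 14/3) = (q - 2)/(q + 2)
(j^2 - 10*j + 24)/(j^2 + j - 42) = (j - 4)/(j + 7)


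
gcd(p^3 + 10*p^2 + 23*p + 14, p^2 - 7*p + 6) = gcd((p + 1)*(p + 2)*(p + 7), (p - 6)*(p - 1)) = 1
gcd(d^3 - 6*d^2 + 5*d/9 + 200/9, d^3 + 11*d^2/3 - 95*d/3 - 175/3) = d^2 - 10*d/3 - 25/3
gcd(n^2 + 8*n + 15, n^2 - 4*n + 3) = 1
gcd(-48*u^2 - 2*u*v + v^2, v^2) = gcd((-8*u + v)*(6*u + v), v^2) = 1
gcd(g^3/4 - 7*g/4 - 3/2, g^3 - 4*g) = g + 2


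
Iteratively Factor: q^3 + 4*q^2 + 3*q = (q + 1)*(q^2 + 3*q) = (q + 1)*(q + 3)*(q)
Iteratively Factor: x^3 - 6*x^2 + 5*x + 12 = (x - 3)*(x^2 - 3*x - 4) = (x - 4)*(x - 3)*(x + 1)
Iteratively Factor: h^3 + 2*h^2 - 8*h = (h + 4)*(h^2 - 2*h) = (h - 2)*(h + 4)*(h)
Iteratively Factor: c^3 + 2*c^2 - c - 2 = (c - 1)*(c^2 + 3*c + 2) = (c - 1)*(c + 2)*(c + 1)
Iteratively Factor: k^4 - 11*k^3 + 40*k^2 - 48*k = (k - 4)*(k^3 - 7*k^2 + 12*k) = (k - 4)*(k - 3)*(k^2 - 4*k) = k*(k - 4)*(k - 3)*(k - 4)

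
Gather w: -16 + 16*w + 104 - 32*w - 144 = -16*w - 56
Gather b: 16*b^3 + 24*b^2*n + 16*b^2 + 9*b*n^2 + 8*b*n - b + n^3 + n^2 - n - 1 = 16*b^3 + b^2*(24*n + 16) + b*(9*n^2 + 8*n - 1) + n^3 + n^2 - n - 1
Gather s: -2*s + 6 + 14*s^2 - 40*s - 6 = 14*s^2 - 42*s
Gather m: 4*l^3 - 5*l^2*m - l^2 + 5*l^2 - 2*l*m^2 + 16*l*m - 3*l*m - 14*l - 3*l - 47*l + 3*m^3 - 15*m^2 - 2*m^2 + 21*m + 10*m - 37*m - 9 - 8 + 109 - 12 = 4*l^3 + 4*l^2 - 64*l + 3*m^3 + m^2*(-2*l - 17) + m*(-5*l^2 + 13*l - 6) + 80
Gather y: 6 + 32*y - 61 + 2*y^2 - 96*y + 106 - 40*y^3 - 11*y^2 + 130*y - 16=-40*y^3 - 9*y^2 + 66*y + 35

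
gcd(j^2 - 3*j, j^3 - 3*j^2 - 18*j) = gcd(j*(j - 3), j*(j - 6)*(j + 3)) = j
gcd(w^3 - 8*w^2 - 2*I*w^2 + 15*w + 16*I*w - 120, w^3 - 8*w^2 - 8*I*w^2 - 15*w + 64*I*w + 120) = w^2 + w*(-8 - 5*I) + 40*I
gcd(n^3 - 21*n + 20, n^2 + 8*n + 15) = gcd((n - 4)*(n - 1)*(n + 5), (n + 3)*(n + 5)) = n + 5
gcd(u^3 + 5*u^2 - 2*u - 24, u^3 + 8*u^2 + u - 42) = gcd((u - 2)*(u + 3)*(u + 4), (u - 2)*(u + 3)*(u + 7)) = u^2 + u - 6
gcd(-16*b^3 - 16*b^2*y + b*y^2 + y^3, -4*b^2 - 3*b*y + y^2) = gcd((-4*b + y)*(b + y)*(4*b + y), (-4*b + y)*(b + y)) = -4*b^2 - 3*b*y + y^2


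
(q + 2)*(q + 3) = q^2 + 5*q + 6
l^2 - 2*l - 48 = (l - 8)*(l + 6)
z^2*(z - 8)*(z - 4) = z^4 - 12*z^3 + 32*z^2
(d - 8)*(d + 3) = d^2 - 5*d - 24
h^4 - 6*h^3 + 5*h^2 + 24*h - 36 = (h - 3)^2*(h - 2)*(h + 2)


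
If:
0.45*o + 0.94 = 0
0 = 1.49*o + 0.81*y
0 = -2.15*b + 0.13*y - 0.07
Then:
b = 0.20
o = -2.09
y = 3.84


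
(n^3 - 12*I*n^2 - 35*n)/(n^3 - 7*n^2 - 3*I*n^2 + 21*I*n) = (n^2 - 12*I*n - 35)/(n^2 - 7*n - 3*I*n + 21*I)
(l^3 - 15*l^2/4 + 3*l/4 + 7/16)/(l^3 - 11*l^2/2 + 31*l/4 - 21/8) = (4*l + 1)/(2*(2*l - 3))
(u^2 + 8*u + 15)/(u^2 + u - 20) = (u + 3)/(u - 4)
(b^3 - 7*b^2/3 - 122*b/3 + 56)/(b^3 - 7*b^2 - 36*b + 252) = (b - 4/3)/(b - 6)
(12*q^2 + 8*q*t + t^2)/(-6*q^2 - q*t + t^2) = (-6*q - t)/(3*q - t)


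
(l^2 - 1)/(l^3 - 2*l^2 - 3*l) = (l - 1)/(l*(l - 3))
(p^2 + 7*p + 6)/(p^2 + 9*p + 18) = (p + 1)/(p + 3)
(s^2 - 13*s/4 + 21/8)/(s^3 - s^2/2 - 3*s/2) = (s - 7/4)/(s*(s + 1))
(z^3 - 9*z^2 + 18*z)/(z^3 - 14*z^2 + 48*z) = (z - 3)/(z - 8)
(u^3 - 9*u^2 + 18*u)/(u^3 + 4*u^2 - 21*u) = (u - 6)/(u + 7)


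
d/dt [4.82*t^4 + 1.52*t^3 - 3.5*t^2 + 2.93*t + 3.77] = 19.28*t^3 + 4.56*t^2 - 7.0*t + 2.93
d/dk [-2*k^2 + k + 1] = 1 - 4*k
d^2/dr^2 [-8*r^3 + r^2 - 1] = 2 - 48*r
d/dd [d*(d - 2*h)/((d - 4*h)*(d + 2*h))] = 16*h^2*(-d + h)/(d^4 - 4*d^3*h - 12*d^2*h^2 + 32*d*h^3 + 64*h^4)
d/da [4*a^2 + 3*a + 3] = 8*a + 3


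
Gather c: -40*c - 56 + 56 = -40*c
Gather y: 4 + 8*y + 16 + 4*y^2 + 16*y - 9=4*y^2 + 24*y + 11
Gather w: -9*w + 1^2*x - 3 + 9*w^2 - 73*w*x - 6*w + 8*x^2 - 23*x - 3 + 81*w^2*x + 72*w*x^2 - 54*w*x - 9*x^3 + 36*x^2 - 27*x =w^2*(81*x + 9) + w*(72*x^2 - 127*x - 15) - 9*x^3 + 44*x^2 - 49*x - 6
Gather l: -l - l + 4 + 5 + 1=10 - 2*l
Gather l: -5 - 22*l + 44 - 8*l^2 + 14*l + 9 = -8*l^2 - 8*l + 48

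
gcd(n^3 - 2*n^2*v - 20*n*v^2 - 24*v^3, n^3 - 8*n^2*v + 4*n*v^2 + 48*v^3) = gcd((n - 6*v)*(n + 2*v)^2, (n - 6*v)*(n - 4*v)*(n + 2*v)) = -n^2 + 4*n*v + 12*v^2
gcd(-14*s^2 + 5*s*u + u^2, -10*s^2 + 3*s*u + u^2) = 2*s - u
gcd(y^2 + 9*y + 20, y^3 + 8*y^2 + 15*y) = y + 5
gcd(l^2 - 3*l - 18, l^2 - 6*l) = l - 6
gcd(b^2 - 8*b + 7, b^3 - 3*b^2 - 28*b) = b - 7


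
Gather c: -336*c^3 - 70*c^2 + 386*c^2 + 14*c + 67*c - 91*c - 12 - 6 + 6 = -336*c^3 + 316*c^2 - 10*c - 12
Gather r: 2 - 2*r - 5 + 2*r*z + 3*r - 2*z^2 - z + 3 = r*(2*z + 1) - 2*z^2 - z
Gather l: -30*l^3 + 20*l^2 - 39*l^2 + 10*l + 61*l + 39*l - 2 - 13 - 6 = -30*l^3 - 19*l^2 + 110*l - 21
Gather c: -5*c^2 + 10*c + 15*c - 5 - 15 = -5*c^2 + 25*c - 20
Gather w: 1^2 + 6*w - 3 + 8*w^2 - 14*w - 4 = 8*w^2 - 8*w - 6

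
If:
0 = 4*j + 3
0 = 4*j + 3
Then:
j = -3/4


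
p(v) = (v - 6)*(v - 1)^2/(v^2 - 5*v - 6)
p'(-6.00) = 0.84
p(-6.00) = -9.80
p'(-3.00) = 0.00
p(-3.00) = -8.00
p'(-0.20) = -5.25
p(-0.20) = 1.80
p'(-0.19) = -5.10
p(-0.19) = 1.75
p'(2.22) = 0.61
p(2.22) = 0.46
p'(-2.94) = -0.06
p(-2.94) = -8.00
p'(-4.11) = 0.59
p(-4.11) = -8.40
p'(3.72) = 0.82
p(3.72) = 1.57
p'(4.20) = 0.85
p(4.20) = 1.97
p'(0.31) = -1.33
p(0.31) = 0.36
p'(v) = (5 - 2*v)*(v - 6)*(v - 1)^2/(v^2 - 5*v - 6)^2 + (v - 6)*(2*v - 2)/(v^2 - 5*v - 6) + (v - 1)^2/(v^2 - 5*v - 6)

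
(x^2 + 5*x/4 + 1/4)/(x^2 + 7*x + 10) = (4*x^2 + 5*x + 1)/(4*(x^2 + 7*x + 10))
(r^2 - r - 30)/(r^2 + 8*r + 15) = (r - 6)/(r + 3)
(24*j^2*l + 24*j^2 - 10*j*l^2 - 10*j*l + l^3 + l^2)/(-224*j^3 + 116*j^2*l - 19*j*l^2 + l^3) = (-6*j*l - 6*j + l^2 + l)/(56*j^2 - 15*j*l + l^2)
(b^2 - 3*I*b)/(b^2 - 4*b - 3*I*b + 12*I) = b/(b - 4)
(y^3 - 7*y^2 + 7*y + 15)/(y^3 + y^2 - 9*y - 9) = (y - 5)/(y + 3)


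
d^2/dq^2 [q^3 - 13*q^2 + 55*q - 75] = 6*q - 26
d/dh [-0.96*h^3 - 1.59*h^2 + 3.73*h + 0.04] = -2.88*h^2 - 3.18*h + 3.73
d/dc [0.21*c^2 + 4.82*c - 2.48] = 0.42*c + 4.82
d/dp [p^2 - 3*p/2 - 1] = 2*p - 3/2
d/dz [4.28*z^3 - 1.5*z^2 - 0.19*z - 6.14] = 12.84*z^2 - 3.0*z - 0.19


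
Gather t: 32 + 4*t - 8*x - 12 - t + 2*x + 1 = 3*t - 6*x + 21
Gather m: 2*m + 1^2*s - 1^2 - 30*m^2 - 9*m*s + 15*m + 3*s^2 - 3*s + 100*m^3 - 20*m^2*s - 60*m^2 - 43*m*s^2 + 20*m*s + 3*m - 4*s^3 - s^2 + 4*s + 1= 100*m^3 + m^2*(-20*s - 90) + m*(-43*s^2 + 11*s + 20) - 4*s^3 + 2*s^2 + 2*s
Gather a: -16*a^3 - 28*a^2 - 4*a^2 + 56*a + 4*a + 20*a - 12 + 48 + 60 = -16*a^3 - 32*a^2 + 80*a + 96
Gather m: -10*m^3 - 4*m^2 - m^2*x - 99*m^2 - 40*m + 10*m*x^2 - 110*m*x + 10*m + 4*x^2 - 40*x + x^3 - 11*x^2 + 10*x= -10*m^3 + m^2*(-x - 103) + m*(10*x^2 - 110*x - 30) + x^3 - 7*x^2 - 30*x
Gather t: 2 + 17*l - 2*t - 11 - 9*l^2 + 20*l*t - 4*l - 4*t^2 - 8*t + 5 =-9*l^2 + 13*l - 4*t^2 + t*(20*l - 10) - 4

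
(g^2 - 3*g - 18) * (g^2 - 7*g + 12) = g^4 - 10*g^3 + 15*g^2 + 90*g - 216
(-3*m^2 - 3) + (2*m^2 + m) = -m^2 + m - 3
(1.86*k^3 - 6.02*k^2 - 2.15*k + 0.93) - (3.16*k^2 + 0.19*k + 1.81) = 1.86*k^3 - 9.18*k^2 - 2.34*k - 0.88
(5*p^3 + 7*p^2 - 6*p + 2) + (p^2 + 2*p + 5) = 5*p^3 + 8*p^2 - 4*p + 7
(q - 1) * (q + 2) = q^2 + q - 2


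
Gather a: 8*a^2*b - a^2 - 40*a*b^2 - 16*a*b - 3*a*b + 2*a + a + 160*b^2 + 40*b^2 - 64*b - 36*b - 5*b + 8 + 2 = a^2*(8*b - 1) + a*(-40*b^2 - 19*b + 3) + 200*b^2 - 105*b + 10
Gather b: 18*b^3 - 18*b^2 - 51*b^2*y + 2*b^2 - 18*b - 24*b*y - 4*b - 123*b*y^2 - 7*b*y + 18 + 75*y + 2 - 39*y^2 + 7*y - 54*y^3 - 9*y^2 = 18*b^3 + b^2*(-51*y - 16) + b*(-123*y^2 - 31*y - 22) - 54*y^3 - 48*y^2 + 82*y + 20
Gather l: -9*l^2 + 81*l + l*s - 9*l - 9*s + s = -9*l^2 + l*(s + 72) - 8*s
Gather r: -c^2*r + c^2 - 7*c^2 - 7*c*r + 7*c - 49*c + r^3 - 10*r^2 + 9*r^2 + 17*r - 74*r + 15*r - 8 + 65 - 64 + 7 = -6*c^2 - 42*c + r^3 - r^2 + r*(-c^2 - 7*c - 42)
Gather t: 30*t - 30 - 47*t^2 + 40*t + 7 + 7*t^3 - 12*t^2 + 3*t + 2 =7*t^3 - 59*t^2 + 73*t - 21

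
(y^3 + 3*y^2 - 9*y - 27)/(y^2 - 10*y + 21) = (y^2 + 6*y + 9)/(y - 7)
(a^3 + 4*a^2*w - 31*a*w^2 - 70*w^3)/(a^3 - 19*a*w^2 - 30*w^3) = (a + 7*w)/(a + 3*w)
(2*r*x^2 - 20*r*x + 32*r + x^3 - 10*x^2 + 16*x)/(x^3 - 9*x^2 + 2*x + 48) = (2*r*x - 4*r + x^2 - 2*x)/(x^2 - x - 6)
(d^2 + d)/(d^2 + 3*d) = (d + 1)/(d + 3)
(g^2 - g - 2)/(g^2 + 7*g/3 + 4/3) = 3*(g - 2)/(3*g + 4)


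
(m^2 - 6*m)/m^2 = (m - 6)/m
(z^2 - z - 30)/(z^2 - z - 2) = (-z^2 + z + 30)/(-z^2 + z + 2)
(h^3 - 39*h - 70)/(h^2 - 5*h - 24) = (-h^3 + 39*h + 70)/(-h^2 + 5*h + 24)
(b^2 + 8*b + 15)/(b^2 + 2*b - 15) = (b + 3)/(b - 3)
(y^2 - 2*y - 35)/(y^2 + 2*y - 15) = (y - 7)/(y - 3)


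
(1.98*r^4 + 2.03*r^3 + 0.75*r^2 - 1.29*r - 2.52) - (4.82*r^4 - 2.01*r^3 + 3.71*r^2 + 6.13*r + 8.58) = -2.84*r^4 + 4.04*r^3 - 2.96*r^2 - 7.42*r - 11.1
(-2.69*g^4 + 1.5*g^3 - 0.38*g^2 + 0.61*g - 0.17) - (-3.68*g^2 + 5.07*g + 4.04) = -2.69*g^4 + 1.5*g^3 + 3.3*g^2 - 4.46*g - 4.21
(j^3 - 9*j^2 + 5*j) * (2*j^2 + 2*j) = 2*j^5 - 16*j^4 - 8*j^3 + 10*j^2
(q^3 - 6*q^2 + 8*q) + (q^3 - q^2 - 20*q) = 2*q^3 - 7*q^2 - 12*q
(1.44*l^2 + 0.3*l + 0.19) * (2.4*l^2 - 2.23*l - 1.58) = 3.456*l^4 - 2.4912*l^3 - 2.4882*l^2 - 0.8977*l - 0.3002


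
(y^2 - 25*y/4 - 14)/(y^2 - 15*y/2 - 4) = (4*y + 7)/(2*(2*y + 1))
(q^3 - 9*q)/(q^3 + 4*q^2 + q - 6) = q*(q - 3)/(q^2 + q - 2)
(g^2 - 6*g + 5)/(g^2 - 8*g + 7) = (g - 5)/(g - 7)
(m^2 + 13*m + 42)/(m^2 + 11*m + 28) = (m + 6)/(m + 4)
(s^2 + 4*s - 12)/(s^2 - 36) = (s - 2)/(s - 6)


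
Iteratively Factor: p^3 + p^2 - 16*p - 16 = (p - 4)*(p^2 + 5*p + 4) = (p - 4)*(p + 1)*(p + 4)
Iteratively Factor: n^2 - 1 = (n + 1)*(n - 1)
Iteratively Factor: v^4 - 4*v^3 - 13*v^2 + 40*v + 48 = (v + 3)*(v^3 - 7*v^2 + 8*v + 16) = (v + 1)*(v + 3)*(v^2 - 8*v + 16) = (v - 4)*(v + 1)*(v + 3)*(v - 4)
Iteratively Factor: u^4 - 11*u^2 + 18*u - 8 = (u - 1)*(u^3 + u^2 - 10*u + 8) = (u - 1)*(u + 4)*(u^2 - 3*u + 2) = (u - 1)^2*(u + 4)*(u - 2)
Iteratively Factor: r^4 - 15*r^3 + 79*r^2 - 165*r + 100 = (r - 1)*(r^3 - 14*r^2 + 65*r - 100) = (r - 5)*(r - 1)*(r^2 - 9*r + 20) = (r - 5)^2*(r - 1)*(r - 4)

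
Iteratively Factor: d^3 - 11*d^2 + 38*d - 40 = (d - 4)*(d^2 - 7*d + 10) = (d - 4)*(d - 2)*(d - 5)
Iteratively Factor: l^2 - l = (l - 1)*(l)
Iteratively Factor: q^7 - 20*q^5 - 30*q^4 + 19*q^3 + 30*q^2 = (q + 3)*(q^6 - 3*q^5 - 11*q^4 + 3*q^3 + 10*q^2) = (q + 2)*(q + 3)*(q^5 - 5*q^4 - q^3 + 5*q^2) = q*(q + 2)*(q + 3)*(q^4 - 5*q^3 - q^2 + 5*q) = q^2*(q + 2)*(q + 3)*(q^3 - 5*q^2 - q + 5) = q^2*(q - 1)*(q + 2)*(q + 3)*(q^2 - 4*q - 5) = q^2*(q - 5)*(q - 1)*(q + 2)*(q + 3)*(q + 1)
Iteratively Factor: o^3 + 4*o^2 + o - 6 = (o + 2)*(o^2 + 2*o - 3) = (o - 1)*(o + 2)*(o + 3)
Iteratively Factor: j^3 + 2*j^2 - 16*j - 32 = (j - 4)*(j^2 + 6*j + 8) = (j - 4)*(j + 4)*(j + 2)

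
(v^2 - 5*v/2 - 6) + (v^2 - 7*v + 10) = 2*v^2 - 19*v/2 + 4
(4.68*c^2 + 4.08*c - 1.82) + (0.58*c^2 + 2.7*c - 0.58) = 5.26*c^2 + 6.78*c - 2.4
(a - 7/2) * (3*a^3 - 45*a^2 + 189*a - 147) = 3*a^4 - 111*a^3/2 + 693*a^2/2 - 1617*a/2 + 1029/2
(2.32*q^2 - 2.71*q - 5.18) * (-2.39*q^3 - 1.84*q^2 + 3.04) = -5.5448*q^5 + 2.2081*q^4 + 17.3666*q^3 + 16.584*q^2 - 8.2384*q - 15.7472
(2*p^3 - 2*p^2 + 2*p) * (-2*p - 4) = -4*p^4 - 4*p^3 + 4*p^2 - 8*p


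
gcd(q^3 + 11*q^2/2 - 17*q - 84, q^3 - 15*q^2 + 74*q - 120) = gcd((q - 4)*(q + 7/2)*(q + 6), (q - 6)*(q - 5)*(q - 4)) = q - 4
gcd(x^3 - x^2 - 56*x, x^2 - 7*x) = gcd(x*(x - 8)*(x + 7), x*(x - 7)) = x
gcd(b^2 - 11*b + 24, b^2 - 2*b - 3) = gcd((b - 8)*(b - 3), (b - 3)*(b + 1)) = b - 3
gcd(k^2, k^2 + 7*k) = k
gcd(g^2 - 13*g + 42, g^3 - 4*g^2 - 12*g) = g - 6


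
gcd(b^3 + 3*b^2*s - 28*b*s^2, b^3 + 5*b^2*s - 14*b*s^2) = b^2 + 7*b*s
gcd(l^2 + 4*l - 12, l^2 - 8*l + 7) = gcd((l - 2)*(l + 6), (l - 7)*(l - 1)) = 1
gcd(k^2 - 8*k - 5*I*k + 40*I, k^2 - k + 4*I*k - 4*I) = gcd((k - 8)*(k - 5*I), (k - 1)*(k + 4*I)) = 1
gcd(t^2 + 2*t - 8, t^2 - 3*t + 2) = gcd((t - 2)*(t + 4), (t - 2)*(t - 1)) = t - 2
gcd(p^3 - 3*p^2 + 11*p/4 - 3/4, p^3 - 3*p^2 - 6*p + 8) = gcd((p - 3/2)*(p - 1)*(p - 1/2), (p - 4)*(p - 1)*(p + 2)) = p - 1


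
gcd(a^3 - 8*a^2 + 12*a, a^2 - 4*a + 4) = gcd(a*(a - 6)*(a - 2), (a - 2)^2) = a - 2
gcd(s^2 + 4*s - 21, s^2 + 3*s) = 1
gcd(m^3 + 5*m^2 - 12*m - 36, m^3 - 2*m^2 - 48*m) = m + 6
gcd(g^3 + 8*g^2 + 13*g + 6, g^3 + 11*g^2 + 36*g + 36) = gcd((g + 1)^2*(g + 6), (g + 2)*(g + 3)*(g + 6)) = g + 6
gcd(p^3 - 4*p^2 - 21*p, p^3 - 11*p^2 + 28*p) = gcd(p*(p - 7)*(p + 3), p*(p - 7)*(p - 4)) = p^2 - 7*p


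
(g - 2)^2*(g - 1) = g^3 - 5*g^2 + 8*g - 4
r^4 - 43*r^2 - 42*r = r*(r - 7)*(r + 1)*(r + 6)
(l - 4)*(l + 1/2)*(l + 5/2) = l^3 - l^2 - 43*l/4 - 5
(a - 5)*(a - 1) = a^2 - 6*a + 5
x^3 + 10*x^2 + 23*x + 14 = (x + 1)*(x + 2)*(x + 7)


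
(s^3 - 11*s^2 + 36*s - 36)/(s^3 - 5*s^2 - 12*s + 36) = (s - 3)/(s + 3)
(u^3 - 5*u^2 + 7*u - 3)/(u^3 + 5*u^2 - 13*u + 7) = (u - 3)/(u + 7)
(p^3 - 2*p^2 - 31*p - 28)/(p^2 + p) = p - 3 - 28/p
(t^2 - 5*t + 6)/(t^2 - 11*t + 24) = (t - 2)/(t - 8)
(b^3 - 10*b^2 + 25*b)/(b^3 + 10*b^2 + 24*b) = (b^2 - 10*b + 25)/(b^2 + 10*b + 24)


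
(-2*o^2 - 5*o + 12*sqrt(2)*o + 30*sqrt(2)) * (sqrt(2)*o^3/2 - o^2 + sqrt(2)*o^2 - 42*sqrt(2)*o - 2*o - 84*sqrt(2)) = -sqrt(2)*o^5 - 9*sqrt(2)*o^4/2 + 14*o^4 + 63*o^3 + 67*sqrt(2)*o^3 - 938*o^2 + 324*sqrt(2)*o^2 - 4536*o + 360*sqrt(2)*o - 5040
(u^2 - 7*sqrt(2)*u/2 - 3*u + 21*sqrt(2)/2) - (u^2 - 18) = -7*sqrt(2)*u/2 - 3*u + 21*sqrt(2)/2 + 18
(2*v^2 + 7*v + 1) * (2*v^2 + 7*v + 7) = 4*v^4 + 28*v^3 + 65*v^2 + 56*v + 7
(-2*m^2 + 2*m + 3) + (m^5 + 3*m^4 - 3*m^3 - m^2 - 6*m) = m^5 + 3*m^4 - 3*m^3 - 3*m^2 - 4*m + 3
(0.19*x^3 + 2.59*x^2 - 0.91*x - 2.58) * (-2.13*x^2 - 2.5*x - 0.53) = -0.4047*x^5 - 5.9917*x^4 - 4.6374*x^3 + 6.3977*x^2 + 6.9323*x + 1.3674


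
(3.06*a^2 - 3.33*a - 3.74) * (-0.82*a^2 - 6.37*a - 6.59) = -2.5092*a^4 - 16.7616*a^3 + 4.1135*a^2 + 45.7685*a + 24.6466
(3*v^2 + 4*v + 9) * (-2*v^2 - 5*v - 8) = -6*v^4 - 23*v^3 - 62*v^2 - 77*v - 72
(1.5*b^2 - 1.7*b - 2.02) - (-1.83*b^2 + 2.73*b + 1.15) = 3.33*b^2 - 4.43*b - 3.17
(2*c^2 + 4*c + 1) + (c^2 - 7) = 3*c^2 + 4*c - 6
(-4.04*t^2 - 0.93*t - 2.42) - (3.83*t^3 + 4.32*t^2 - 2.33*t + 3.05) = -3.83*t^3 - 8.36*t^2 + 1.4*t - 5.47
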